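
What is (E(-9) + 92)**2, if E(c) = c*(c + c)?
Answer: 64516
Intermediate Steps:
E(c) = 2*c**2 (E(c) = c*(2*c) = 2*c**2)
(E(-9) + 92)**2 = (2*(-9)**2 + 92)**2 = (2*81 + 92)**2 = (162 + 92)**2 = 254**2 = 64516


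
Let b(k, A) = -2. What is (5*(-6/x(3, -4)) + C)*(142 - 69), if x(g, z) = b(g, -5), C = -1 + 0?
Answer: 1022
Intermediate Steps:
C = -1
x(g, z) = -2
(5*(-6/x(3, -4)) + C)*(142 - 69) = (5*(-6/(-2)) - 1)*(142 - 69) = (5*(-6*(-½)) - 1)*73 = (5*3 - 1)*73 = (15 - 1)*73 = 14*73 = 1022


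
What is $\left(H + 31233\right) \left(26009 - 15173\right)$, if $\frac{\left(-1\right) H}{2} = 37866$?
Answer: $-482191164$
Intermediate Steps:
$H = -75732$ ($H = \left(-2\right) 37866 = -75732$)
$\left(H + 31233\right) \left(26009 - 15173\right) = \left(-75732 + 31233\right) \left(26009 - 15173\right) = \left(-44499\right) 10836 = -482191164$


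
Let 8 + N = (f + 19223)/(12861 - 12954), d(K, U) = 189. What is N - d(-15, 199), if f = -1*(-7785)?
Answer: -45329/93 ≈ -487.41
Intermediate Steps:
f = 7785
N = -27752/93 (N = -8 + (7785 + 19223)/(12861 - 12954) = -8 + 27008/(-93) = -8 + 27008*(-1/93) = -8 - 27008/93 = -27752/93 ≈ -298.41)
N - d(-15, 199) = -27752/93 - 1*189 = -27752/93 - 189 = -45329/93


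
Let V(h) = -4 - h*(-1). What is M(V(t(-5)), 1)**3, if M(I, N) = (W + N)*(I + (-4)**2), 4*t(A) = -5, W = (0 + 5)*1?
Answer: 2146689/8 ≈ 2.6834e+5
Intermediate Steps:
W = 5 (W = 5*1 = 5)
t(A) = -5/4 (t(A) = (1/4)*(-5) = -5/4)
V(h) = -4 + h (V(h) = -4 - (-1)*h = -4 + h)
M(I, N) = (5 + N)*(16 + I) (M(I, N) = (5 + N)*(I + (-4)**2) = (5 + N)*(I + 16) = (5 + N)*(16 + I))
M(V(t(-5)), 1)**3 = (80 + 5*(-4 - 5/4) + 16*1 + (-4 - 5/4)*1)**3 = (80 + 5*(-21/4) + 16 - 21/4*1)**3 = (80 - 105/4 + 16 - 21/4)**3 = (129/2)**3 = 2146689/8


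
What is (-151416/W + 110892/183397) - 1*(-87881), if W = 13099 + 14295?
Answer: 220743714003277/2511988709 ≈ 87876.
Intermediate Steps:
W = 27394
(-151416/W + 110892/183397) - 1*(-87881) = (-151416/27394 + 110892/183397) - 1*(-87881) = (-151416*1/27394 + 110892*(1/183397)) + 87881 = (-75708/13697 + 110892/183397) + 87881 = -12365732352/2511988709 + 87881 = 220743714003277/2511988709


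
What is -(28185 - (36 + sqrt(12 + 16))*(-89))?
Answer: -31389 - 178*sqrt(7) ≈ -31860.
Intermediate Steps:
-(28185 - (36 + sqrt(12 + 16))*(-89)) = -(28185 - (36 + sqrt(28))*(-89)) = -(28185 - (36 + 2*sqrt(7))*(-89)) = -(28185 - (-3204 - 178*sqrt(7))) = -(28185 + (3204 + 178*sqrt(7))) = -(31389 + 178*sqrt(7)) = -31389 - 178*sqrt(7)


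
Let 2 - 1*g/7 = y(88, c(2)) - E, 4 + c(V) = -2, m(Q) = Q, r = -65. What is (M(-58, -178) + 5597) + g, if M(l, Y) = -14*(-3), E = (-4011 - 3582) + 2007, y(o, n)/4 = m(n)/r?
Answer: -2174353/65 ≈ -33452.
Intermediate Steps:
c(V) = -6 (c(V) = -4 - 2 = -6)
y(o, n) = -4*n/65 (y(o, n) = 4*(n/(-65)) = 4*(n*(-1/65)) = 4*(-n/65) = -4*n/65)
E = -5586 (E = -7593 + 2007 = -5586)
M(l, Y) = 42
g = -2540888/65 (g = 14 - 7*(-4/65*(-6) - 1*(-5586)) = 14 - 7*(24/65 + 5586) = 14 - 7*363114/65 = 14 - 2541798/65 = -2540888/65 ≈ -39091.)
(M(-58, -178) + 5597) + g = (42 + 5597) - 2540888/65 = 5639 - 2540888/65 = -2174353/65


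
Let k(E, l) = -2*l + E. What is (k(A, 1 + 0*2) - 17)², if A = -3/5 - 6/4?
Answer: 44521/100 ≈ 445.21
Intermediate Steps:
A = -21/10 (A = -3*⅕ - 6*¼ = -⅗ - 3/2 = -21/10 ≈ -2.1000)
k(E, l) = E - 2*l
(k(A, 1 + 0*2) - 17)² = ((-21/10 - 2*(1 + 0*2)) - 17)² = ((-21/10 - 2*(1 + 0)) - 17)² = ((-21/10 - 2*1) - 17)² = ((-21/10 - 2) - 17)² = (-41/10 - 17)² = (-211/10)² = 44521/100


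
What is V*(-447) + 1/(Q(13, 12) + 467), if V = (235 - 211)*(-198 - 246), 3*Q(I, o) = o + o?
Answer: 2262535201/475 ≈ 4.7632e+6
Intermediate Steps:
Q(I, o) = 2*o/3 (Q(I, o) = (o + o)/3 = (2*o)/3 = 2*o/3)
V = -10656 (V = 24*(-444) = -10656)
V*(-447) + 1/(Q(13, 12) + 467) = -10656*(-447) + 1/((⅔)*12 + 467) = 4763232 + 1/(8 + 467) = 4763232 + 1/475 = 2262535201/475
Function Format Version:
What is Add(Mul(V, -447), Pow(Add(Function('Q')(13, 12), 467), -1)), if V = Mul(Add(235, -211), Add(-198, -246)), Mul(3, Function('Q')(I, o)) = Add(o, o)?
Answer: Rational(2262535201, 475) ≈ 4.7632e+6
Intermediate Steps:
Function('Q')(I, o) = Mul(Rational(2, 3), o) (Function('Q')(I, o) = Mul(Rational(1, 3), Add(o, o)) = Mul(Rational(1, 3), Mul(2, o)) = Mul(Rational(2, 3), o))
V = -10656 (V = Mul(24, -444) = -10656)
Add(Mul(V, -447), Pow(Add(Function('Q')(13, 12), 467), -1)) = Add(Mul(-10656, -447), Pow(Add(Mul(Rational(2, 3), 12), 467), -1)) = Add(4763232, Pow(Add(8, 467), -1)) = Add(4763232, Pow(475, -1)) = Add(4763232, Rational(1, 475)) = Rational(2262535201, 475)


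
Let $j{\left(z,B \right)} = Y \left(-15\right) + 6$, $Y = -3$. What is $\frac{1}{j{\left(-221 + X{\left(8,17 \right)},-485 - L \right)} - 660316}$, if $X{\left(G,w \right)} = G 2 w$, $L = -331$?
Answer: $- \frac{1}{660265} \approx -1.5145 \cdot 10^{-6}$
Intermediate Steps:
$X{\left(G,w \right)} = 2 G w$
$j{\left(z,B \right)} = 51$ ($j{\left(z,B \right)} = \left(-3\right) \left(-15\right) + 6 = 45 + 6 = 51$)
$\frac{1}{j{\left(-221 + X{\left(8,17 \right)},-485 - L \right)} - 660316} = \frac{1}{51 - 660316} = \frac{1}{-660265} = - \frac{1}{660265}$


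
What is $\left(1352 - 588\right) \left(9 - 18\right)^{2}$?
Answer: $61884$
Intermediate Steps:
$\left(1352 - 588\right) \left(9 - 18\right)^{2} = 764 \left(-9\right)^{2} = 764 \cdot 81 = 61884$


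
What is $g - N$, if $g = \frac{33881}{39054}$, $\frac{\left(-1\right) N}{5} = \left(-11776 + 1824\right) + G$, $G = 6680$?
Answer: $- \frac{638889559}{39054} \approx -16359.0$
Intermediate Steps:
$N = 16360$ ($N = - 5 \left(\left(-11776 + 1824\right) + 6680\right) = - 5 \left(-9952 + 6680\right) = \left(-5\right) \left(-3272\right) = 16360$)
$g = \frac{33881}{39054}$ ($g = 33881 \cdot \frac{1}{39054} = \frac{33881}{39054} \approx 0.86754$)
$g - N = \frac{33881}{39054} - 16360 = - \frac{638889559}{39054}$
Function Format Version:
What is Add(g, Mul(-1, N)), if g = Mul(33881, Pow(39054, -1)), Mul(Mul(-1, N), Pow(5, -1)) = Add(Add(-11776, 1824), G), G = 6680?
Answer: Rational(-638889559, 39054) ≈ -16359.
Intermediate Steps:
N = 16360 (N = Mul(-5, Add(Add(-11776, 1824), 6680)) = Mul(-5, Add(-9952, 6680)) = Mul(-5, -3272) = 16360)
g = Rational(33881, 39054) (g = Mul(33881, Rational(1, 39054)) = Rational(33881, 39054) ≈ 0.86754)
Add(g, Mul(-1, N)) = Add(Rational(33881, 39054), Mul(-1, 16360)) = Add(Rational(33881, 39054), -16360) = Rational(-638889559, 39054)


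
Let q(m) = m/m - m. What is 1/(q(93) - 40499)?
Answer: -1/40591 ≈ -2.4636e-5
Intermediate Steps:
q(m) = 1 - m
1/(q(93) - 40499) = 1/((1 - 1*93) - 40499) = 1/((1 - 93) - 40499) = 1/(-92 - 40499) = 1/(-40591) = -1/40591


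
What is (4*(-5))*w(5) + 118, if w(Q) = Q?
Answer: 18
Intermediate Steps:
(4*(-5))*w(5) + 118 = (4*(-5))*5 + 118 = -20*5 + 118 = -100 + 118 = 18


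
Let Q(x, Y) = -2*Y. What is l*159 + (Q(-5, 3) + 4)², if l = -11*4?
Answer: -6992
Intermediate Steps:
l = -44
l*159 + (Q(-5, 3) + 4)² = -44*159 + (-2*3 + 4)² = -6996 + (-6 + 4)² = -6996 + (-2)² = -6996 + 4 = -6992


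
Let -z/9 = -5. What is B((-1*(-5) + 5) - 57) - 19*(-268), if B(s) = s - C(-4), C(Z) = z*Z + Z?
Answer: 5229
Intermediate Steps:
z = 45 (z = -9*(-5) = 45)
C(Z) = 46*Z (C(Z) = 45*Z + Z = 46*Z)
B(s) = 184 + s (B(s) = s - 46*(-4) = s - 1*(-184) = s + 184 = 184 + s)
B((-1*(-5) + 5) - 57) - 19*(-268) = (184 + ((-1*(-5) + 5) - 57)) - 19*(-268) = (184 + ((5 + 5) - 57)) - 1*(-5092) = (184 + (10 - 57)) + 5092 = (184 - 47) + 5092 = 137 + 5092 = 5229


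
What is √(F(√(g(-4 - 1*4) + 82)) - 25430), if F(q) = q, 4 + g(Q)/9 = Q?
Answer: √(-25430 + I*√26) ≈ 0.016 + 159.47*I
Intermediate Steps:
g(Q) = -36 + 9*Q
√(F(√(g(-4 - 1*4) + 82)) - 25430) = √(√((-36 + 9*(-4 - 1*4)) + 82) - 25430) = √(√((-36 + 9*(-4 - 4)) + 82) - 25430) = √(√((-36 + 9*(-8)) + 82) - 25430) = √(√((-36 - 72) + 82) - 25430) = √(√(-108 + 82) - 25430) = √(√(-26) - 25430) = √(I*√26 - 25430) = √(-25430 + I*√26)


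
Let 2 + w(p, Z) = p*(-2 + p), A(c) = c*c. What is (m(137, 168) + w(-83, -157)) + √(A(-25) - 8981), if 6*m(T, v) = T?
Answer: 42455/6 + 2*I*√2089 ≈ 7075.8 + 91.411*I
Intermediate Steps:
A(c) = c²
m(T, v) = T/6
w(p, Z) = -2 + p*(-2 + p)
(m(137, 168) + w(-83, -157)) + √(A(-25) - 8981) = ((⅙)*137 + (-2 + (-83)² - 2*(-83))) + √((-25)² - 8981) = (137/6 + (-2 + 6889 + 166)) + √(625 - 8981) = (137/6 + 7053) + √(-8356) = 42455/6 + 2*I*√2089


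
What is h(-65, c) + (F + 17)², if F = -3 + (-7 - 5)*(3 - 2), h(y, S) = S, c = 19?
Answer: 23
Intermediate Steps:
F = -15 (F = -3 - 12*1 = -3 - 12 = -15)
h(-65, c) + (F + 17)² = 19 + (-15 + 17)² = 19 + 2² = 19 + 4 = 23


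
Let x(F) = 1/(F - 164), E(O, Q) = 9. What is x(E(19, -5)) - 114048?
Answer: -17677441/155 ≈ -1.1405e+5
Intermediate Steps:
x(F) = 1/(-164 + F)
x(E(19, -5)) - 114048 = 1/(-164 + 9) - 114048 = 1/(-155) - 114048 = -1/155 - 114048 = -17677441/155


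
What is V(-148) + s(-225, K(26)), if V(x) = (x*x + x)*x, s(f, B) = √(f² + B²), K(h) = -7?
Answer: -3219888 + √50674 ≈ -3.2197e+6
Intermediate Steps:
s(f, B) = √(B² + f²)
V(x) = x*(x + x²) (V(x) = (x² + x)*x = (x + x²)*x = x*(x + x²))
V(-148) + s(-225, K(26)) = (-148)²*(1 - 148) + √((-7)² + (-225)²) = 21904*(-147) + √(49 + 50625) = -3219888 + √50674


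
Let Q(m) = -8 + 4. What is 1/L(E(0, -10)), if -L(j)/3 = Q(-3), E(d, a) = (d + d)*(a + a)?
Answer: 1/12 ≈ 0.083333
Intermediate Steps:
Q(m) = -4
E(d, a) = 4*a*d (E(d, a) = (2*d)*(2*a) = 4*a*d)
L(j) = 12 (L(j) = -3*(-4) = 12)
1/L(E(0, -10)) = 1/12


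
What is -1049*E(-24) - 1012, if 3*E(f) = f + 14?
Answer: 7454/3 ≈ 2484.7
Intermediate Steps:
E(f) = 14/3 + f/3 (E(f) = (f + 14)/3 = (14 + f)/3 = 14/3 + f/3)
-1049*E(-24) - 1012 = -1049*(14/3 + (1/3)*(-24)) - 1012 = -1049*(14/3 - 8) - 1012 = -1049*(-10/3) - 1012 = 10490/3 - 1012 = 7454/3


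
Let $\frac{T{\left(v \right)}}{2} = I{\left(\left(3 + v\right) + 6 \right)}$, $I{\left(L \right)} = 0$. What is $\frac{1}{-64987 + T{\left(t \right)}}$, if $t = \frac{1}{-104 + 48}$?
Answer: $- \frac{1}{64987} \approx -1.5388 \cdot 10^{-5}$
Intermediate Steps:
$t = - \frac{1}{56}$ ($t = \frac{1}{-56} = - \frac{1}{56} \approx -0.017857$)
$T{\left(v \right)} = 0$ ($T{\left(v \right)} = 2 \cdot 0 = 0$)
$\frac{1}{-64987 + T{\left(t \right)}} = \frac{1}{-64987 + 0} = \frac{1}{-64987} = - \frac{1}{64987}$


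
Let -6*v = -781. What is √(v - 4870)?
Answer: I*√170634/6 ≈ 68.846*I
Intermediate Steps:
v = 781/6 (v = -⅙*(-781) = 781/6 ≈ 130.17)
√(v - 4870) = √(781/6 - 4870) = √(-28439/6) = I*√170634/6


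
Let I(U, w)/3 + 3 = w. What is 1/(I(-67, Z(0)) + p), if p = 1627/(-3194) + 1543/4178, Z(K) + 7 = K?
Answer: -3336133/100551306 ≈ -0.033178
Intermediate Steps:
Z(K) = -7 + K
I(U, w) = -9 + 3*w
p = -467316/3336133 (p = 1627*(-1/3194) + 1543*(1/4178) = -1627/3194 + 1543/4178 = -467316/3336133 ≈ -0.14008)
1/(I(-67, Z(0)) + p) = 1/((-9 + 3*(-7 + 0)) - 467316/3336133) = 1/((-9 + 3*(-7)) - 467316/3336133) = 1/((-9 - 21) - 467316/3336133) = 1/(-30 - 467316/3336133) = 1/(-100551306/3336133) = -3336133/100551306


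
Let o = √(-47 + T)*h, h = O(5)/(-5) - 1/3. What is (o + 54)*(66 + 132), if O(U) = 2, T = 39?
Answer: 10692 - 1452*I*√2/5 ≈ 10692.0 - 410.69*I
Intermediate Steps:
h = -11/15 (h = 2/(-5) - 1/3 = 2*(-⅕) - 1*⅓ = -⅖ - ⅓ = -11/15 ≈ -0.73333)
o = -22*I*√2/15 (o = √(-47 + 39)*(-11/15) = √(-8)*(-11/15) = (2*I*√2)*(-11/15) = -22*I*√2/15 ≈ -2.0742*I)
(o + 54)*(66 + 132) = (-22*I*√2/15 + 54)*(66 + 132) = (54 - 22*I*√2/15)*198 = 10692 - 1452*I*√2/5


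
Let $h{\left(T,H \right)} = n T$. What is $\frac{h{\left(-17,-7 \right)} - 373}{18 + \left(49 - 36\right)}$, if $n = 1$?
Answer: $- \frac{390}{31} \approx -12.581$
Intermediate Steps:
$h{\left(T,H \right)} = T$ ($h{\left(T,H \right)} = 1 T = T$)
$\frac{h{\left(-17,-7 \right)} - 373}{18 + \left(49 - 36\right)} = \frac{-17 - 373}{18 + \left(49 - 36\right)} = - \frac{390}{18 + \left(49 - 36\right)} = - \frac{390}{18 + 13} = - \frac{390}{31}$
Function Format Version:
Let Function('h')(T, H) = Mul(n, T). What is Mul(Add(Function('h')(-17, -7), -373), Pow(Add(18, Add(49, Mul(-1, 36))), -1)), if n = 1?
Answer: Rational(-390, 31) ≈ -12.581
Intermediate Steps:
Function('h')(T, H) = T (Function('h')(T, H) = Mul(1, T) = T)
Mul(Add(Function('h')(-17, -7), -373), Pow(Add(18, Add(49, Mul(-1, 36))), -1)) = Mul(Add(-17, -373), Pow(Add(18, Add(49, Mul(-1, 36))), -1)) = Mul(-390, Pow(Add(18, Add(49, -36)), -1)) = Mul(-390, Pow(Add(18, 13), -1)) = Mul(-390, Pow(31, -1)) = Mul(-390, Rational(1, 31)) = Rational(-390, 31)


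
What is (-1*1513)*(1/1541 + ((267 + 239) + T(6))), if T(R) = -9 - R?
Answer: -1144784216/1541 ≈ -7.4288e+5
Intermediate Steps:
(-1*1513)*(1/1541 + ((267 + 239) + T(6))) = (-1*1513)*(1/1541 + ((267 + 239) + (-9 - 1*6))) = -1513*(1/1541 + (506 + (-9 - 6))) = -1513*(1/1541 + (506 - 15)) = -1513*(1/1541 + 491) = -1513*756632/1541 = -1144784216/1541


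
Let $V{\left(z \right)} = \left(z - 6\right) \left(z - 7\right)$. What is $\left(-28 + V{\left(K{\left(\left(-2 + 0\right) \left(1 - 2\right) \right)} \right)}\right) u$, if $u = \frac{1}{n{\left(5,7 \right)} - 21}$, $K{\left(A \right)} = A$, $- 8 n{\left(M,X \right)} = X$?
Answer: $\frac{64}{175} \approx 0.36571$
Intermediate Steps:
$n{\left(M,X \right)} = - \frac{X}{8}$
$V{\left(z \right)} = \left(-7 + z\right) \left(-6 + z\right)$ ($V{\left(z \right)} = \left(-6 + z\right) \left(-7 + z\right) = \left(-7 + z\right) \left(-6 + z\right)$)
$u = - \frac{8}{175}$ ($u = \frac{1}{\left(- \frac{1}{8}\right) 7 - 21} = \frac{1}{- \frac{7}{8} - 21} = \frac{1}{- \frac{175}{8}} = - \frac{8}{175} \approx -0.045714$)
$\left(-28 + V{\left(K{\left(\left(-2 + 0\right) \left(1 - 2\right) \right)} \right)}\right) u = \left(-28 + \left(42 + \left(\left(-2 + 0\right) \left(1 - 2\right)\right)^{2} - 13 \left(-2 + 0\right) \left(1 - 2\right)\right)\right) \left(- \frac{8}{175}\right) = \left(-28 + \left(42 + \left(\left(-2\right) \left(-1\right)\right)^{2} - 13 \left(\left(-2\right) \left(-1\right)\right)\right)\right) \left(- \frac{8}{175}\right) = \left(-28 + \left(42 + 2^{2} - 26\right)\right) \left(- \frac{8}{175}\right) = \left(-28 + \left(42 + 4 - 26\right)\right) \left(- \frac{8}{175}\right) = \left(-28 + 20\right) \left(- \frac{8}{175}\right) = \left(-8\right) \left(- \frac{8}{175}\right) = \frac{64}{175}$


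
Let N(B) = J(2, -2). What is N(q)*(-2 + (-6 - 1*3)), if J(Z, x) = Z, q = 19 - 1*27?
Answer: -22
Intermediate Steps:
q = -8 (q = 19 - 27 = -8)
N(B) = 2
N(q)*(-2 + (-6 - 1*3)) = 2*(-2 + (-6 - 1*3)) = 2*(-2 + (-6 - 3)) = 2*(-2 - 9) = 2*(-11) = -22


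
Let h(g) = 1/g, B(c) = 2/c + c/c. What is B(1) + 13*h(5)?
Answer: 28/5 ≈ 5.6000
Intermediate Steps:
B(c) = 1 + 2/c (B(c) = 2/c + 1 = 1 + 2/c)
B(1) + 13*h(5) = (2 + 1)/1 + 13/5 = 1*3 + 13*(⅕) = 3 + 13/5 = 28/5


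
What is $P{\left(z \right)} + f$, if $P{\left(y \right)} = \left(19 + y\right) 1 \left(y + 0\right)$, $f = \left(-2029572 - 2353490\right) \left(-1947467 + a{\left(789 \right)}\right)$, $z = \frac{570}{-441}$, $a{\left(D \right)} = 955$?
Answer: $\frac{184361133186993526}{21609} \approx 8.5317 \cdot 10^{12}$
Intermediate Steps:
$z = - \frac{190}{147}$ ($z = 570 \left(- \frac{1}{441}\right) = - \frac{190}{147} \approx -1.2925$)
$f = 8531682779744$ ($f = \left(-2029572 - 2353490\right) \left(-1947467 + 955\right) = \left(-4383062\right) \left(-1946512\right) = 8531682779744$)
$P{\left(y \right)} = y \left(19 + y\right)$ ($P{\left(y \right)} = \left(19 + y\right) 1 y = \left(19 + y\right) y = y \left(19 + y\right)$)
$P{\left(z \right)} + f = - \frac{190 \left(19 - \frac{190}{147}\right)}{147} + 8531682779744 = \left(- \frac{190}{147}\right) \frac{2603}{147} + 8531682779744 = - \frac{494570}{21609} + 8531682779744 = \frac{184361133186993526}{21609}$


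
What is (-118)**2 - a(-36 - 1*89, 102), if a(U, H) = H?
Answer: 13822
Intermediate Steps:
(-118)**2 - a(-36 - 1*89, 102) = (-118)**2 - 1*102 = 13924 - 102 = 13822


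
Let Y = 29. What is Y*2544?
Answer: 73776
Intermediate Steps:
Y*2544 = 29*2544 = 73776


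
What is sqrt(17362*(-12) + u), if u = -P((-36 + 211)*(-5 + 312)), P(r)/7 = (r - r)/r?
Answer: 2*I*sqrt(52086) ≈ 456.45*I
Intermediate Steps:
P(r) = 0 (P(r) = 7*((r - r)/r) = 7*(0/r) = 7*0 = 0)
u = 0 (u = -1*0 = 0)
sqrt(17362*(-12) + u) = sqrt(17362*(-12) + 0) = sqrt(-208344 + 0) = sqrt(-208344) = 2*I*sqrt(52086)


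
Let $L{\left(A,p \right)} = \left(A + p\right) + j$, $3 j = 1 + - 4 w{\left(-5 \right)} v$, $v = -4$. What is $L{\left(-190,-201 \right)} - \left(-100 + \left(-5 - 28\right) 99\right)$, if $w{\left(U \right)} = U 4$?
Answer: $\frac{8609}{3} \approx 2869.7$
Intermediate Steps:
$w{\left(U \right)} = 4 U$
$j = - \frac{319}{3}$ ($j = \frac{1 + - 4 \cdot 4 \left(-5\right) \left(-4\right)}{3} = \frac{1 + \left(-4\right) \left(-20\right) \left(-4\right)}{3} = \frac{1 + 80 \left(-4\right)}{3} = \frac{1 - 320}{3} = \frac{1}{3} \left(-319\right) = - \frac{319}{3} \approx -106.33$)
$L{\left(A,p \right)} = - \frac{319}{3} + A + p$ ($L{\left(A,p \right)} = \left(A + p\right) - \frac{319}{3} = - \frac{319}{3} + A + p$)
$L{\left(-190,-201 \right)} - \left(-100 + \left(-5 - 28\right) 99\right) = \left(- \frac{319}{3} - 190 - 201\right) - \left(-100 + \left(-5 - 28\right) 99\right) = - \frac{1492}{3} - \left(-100 - 3267\right) = - \frac{1492}{3} - -3367 = - \frac{1492}{3} + 3367 = \frac{8609}{3}$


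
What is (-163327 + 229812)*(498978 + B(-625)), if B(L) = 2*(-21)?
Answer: 33171759960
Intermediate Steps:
B(L) = -42
(-163327 + 229812)*(498978 + B(-625)) = (-163327 + 229812)*(498978 - 42) = 66485*498936 = 33171759960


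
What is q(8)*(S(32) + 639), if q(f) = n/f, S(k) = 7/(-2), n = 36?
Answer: 11439/4 ≈ 2859.8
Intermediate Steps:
S(k) = -7/2 (S(k) = 7*(-½) = -7/2)
q(f) = 36/f
q(8)*(S(32) + 639) = (36/8)*(-7/2 + 639) = (36*(⅛))*(1271/2) = (9/2)*(1271/2) = 11439/4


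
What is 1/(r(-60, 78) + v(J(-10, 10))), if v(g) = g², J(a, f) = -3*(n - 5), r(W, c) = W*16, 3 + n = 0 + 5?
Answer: -1/879 ≈ -0.0011377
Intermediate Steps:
n = 2 (n = -3 + (0 + 5) = -3 + 5 = 2)
r(W, c) = 16*W
J(a, f) = 9 (J(a, f) = -3*(2 - 5) = -3*(-3) = 9)
1/(r(-60, 78) + v(J(-10, 10))) = 1/(16*(-60) + 9²) = 1/(-960 + 81) = 1/(-879) = -1/879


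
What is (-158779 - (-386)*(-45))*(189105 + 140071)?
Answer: -57984023224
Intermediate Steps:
(-158779 - (-386)*(-45))*(189105 + 140071) = (-158779 - 386*45)*329176 = (-158779 - 17370)*329176 = -176149*329176 = -57984023224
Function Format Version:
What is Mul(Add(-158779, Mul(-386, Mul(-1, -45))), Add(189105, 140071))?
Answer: -57984023224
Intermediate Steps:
Mul(Add(-158779, Mul(-386, Mul(-1, -45))), Add(189105, 140071)) = Mul(Add(-158779, Mul(-386, 45)), 329176) = Mul(Add(-158779, -17370), 329176) = Mul(-176149, 329176) = -57984023224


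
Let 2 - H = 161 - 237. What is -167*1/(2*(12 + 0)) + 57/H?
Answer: -1943/312 ≈ -6.2276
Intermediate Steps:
H = 78 (H = 2 - (161 - 237) = 2 - 1*(-76) = 2 + 76 = 78)
-167*1/(2*(12 + 0)) + 57/H = -167*1/(2*(12 + 0)) + 57/78 = -167/(2*12) + 57*(1/78) = -167/24 + 19/26 = -1943/312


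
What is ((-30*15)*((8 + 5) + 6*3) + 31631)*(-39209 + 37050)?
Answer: -38173279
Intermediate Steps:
((-30*15)*((8 + 5) + 6*3) + 31631)*(-39209 + 37050) = (-450*(13 + 18) + 31631)*(-2159) = (-450*31 + 31631)*(-2159) = (-13950 + 31631)*(-2159) = 17681*(-2159) = -38173279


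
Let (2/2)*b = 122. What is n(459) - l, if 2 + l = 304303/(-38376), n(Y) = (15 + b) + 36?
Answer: 7020103/38376 ≈ 182.93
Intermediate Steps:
b = 122
n(Y) = 173 (n(Y) = (15 + 122) + 36 = 137 + 36 = 173)
l = -381055/38376 (l = -2 + 304303/(-38376) = -2 + 304303*(-1/38376) = -2 - 304303/38376 = -381055/38376 ≈ -9.9295)
n(459) - l = 173 - 1*(-381055/38376) = 173 + 381055/38376 = 7020103/38376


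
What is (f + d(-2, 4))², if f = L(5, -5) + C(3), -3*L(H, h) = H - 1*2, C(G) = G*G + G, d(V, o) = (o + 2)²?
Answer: 2209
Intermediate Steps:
d(V, o) = (2 + o)²
C(G) = G + G² (C(G) = G² + G = G + G²)
L(H, h) = ⅔ - H/3 (L(H, h) = -(H - 1*2)/3 = -(H - 2)/3 = -(-2 + H)/3 = ⅔ - H/3)
f = 11 (f = (⅔ - ⅓*5) + 3*(1 + 3) = (⅔ - 5/3) + 3*4 = -1 + 12 = 11)
(f + d(-2, 4))² = (11 + (2 + 4)²)² = (11 + 6²)² = (11 + 36)² = 47² = 2209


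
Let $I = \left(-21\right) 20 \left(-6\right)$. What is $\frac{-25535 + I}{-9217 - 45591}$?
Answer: $\frac{23015}{54808} \approx 0.41992$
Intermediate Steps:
$I = 2520$ ($I = \left(-420\right) \left(-6\right) = 2520$)
$\frac{-25535 + I}{-9217 - 45591} = \frac{-25535 + 2520}{-9217 - 45591} = - \frac{23015}{-54808} = \left(-23015\right) \left(- \frac{1}{54808}\right) = \frac{23015}{54808}$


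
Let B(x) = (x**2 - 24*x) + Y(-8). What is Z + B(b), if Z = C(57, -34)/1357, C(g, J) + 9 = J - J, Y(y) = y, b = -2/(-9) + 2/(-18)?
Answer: -1171820/109917 ≈ -10.661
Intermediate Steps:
b = 1/9 (b = -2*(-1/9) + 2*(-1/18) = 2/9 - 1/9 = 1/9 ≈ 0.11111)
B(x) = -8 + x**2 - 24*x (B(x) = (x**2 - 24*x) - 8 = -8 + x**2 - 24*x)
C(g, J) = -9 (C(g, J) = -9 + (J - J) = -9 + 0 = -9)
Z = -9/1357 ≈ -0.0066323
Z + B(b) = -9/1357 + (-8 + (1/9)**2 - 24*1/9) = -9/1357 + (-8 + 1/81 - 8/3) = -9/1357 - 863/81 = -1171820/109917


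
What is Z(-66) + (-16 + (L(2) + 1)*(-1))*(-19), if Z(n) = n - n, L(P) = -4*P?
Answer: 171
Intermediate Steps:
Z(n) = 0
Z(-66) + (-16 + (L(2) + 1)*(-1))*(-19) = 0 + (-16 + (-4*2 + 1)*(-1))*(-19) = 0 + (-16 + (-8 + 1)*(-1))*(-19) = 0 + (-16 - 7*(-1))*(-19) = 0 + (-16 + 7)*(-19) = 0 - 9*(-19) = 0 + 171 = 171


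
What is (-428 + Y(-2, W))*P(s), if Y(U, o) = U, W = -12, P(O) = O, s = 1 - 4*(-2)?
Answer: -3870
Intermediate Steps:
s = 9 (s = 1 + 8 = 9)
(-428 + Y(-2, W))*P(s) = (-428 - 2)*9 = -430*9 = -3870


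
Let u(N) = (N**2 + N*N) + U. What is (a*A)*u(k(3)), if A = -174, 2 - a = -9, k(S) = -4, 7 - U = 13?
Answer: -49764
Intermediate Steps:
U = -6 (U = 7 - 1*13 = 7 - 13 = -6)
a = 11 (a = 2 - 1*(-9) = 2 + 9 = 11)
u(N) = -6 + 2*N**2 (u(N) = (N**2 + N*N) - 6 = (N**2 + N**2) - 6 = 2*N**2 - 6 = -6 + 2*N**2)
(a*A)*u(k(3)) = (11*(-174))*(-6 + 2*(-4)**2) = -1914*(-6 + 2*16) = -1914*(-6 + 32) = -1914*26 = -49764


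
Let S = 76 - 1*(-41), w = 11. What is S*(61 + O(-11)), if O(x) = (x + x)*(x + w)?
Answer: 7137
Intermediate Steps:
S = 117 (S = 76 + 41 = 117)
O(x) = 2*x*(11 + x) (O(x) = (x + x)*(x + 11) = (2*x)*(11 + x) = 2*x*(11 + x))
S*(61 + O(-11)) = 117*(61 + 2*(-11)*(11 - 11)) = 117*(61 + 2*(-11)*0) = 117*(61 + 0) = 117*61 = 7137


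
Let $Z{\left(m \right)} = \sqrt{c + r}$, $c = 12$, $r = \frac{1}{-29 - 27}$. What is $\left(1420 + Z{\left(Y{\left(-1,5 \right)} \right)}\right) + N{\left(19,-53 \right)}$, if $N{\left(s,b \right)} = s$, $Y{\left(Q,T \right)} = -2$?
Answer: $1439 + \frac{\sqrt{9394}}{28} \approx 1442.5$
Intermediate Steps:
$r = - \frac{1}{56}$ ($r = \frac{1}{-56} = - \frac{1}{56} \approx -0.017857$)
$Z{\left(m \right)} = \frac{\sqrt{9394}}{28}$ ($Z{\left(m \right)} = \sqrt{12 - \frac{1}{56}} = \sqrt{\frac{671}{56}} = \frac{\sqrt{9394}}{28}$)
$\left(1420 + Z{\left(Y{\left(-1,5 \right)} \right)}\right) + N{\left(19,-53 \right)} = \left(1420 + \frac{\sqrt{9394}}{28}\right) + 19 = 1439 + \frac{\sqrt{9394}}{28}$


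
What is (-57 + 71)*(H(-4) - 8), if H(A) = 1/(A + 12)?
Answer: -441/4 ≈ -110.25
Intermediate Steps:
H(A) = 1/(12 + A)
(-57 + 71)*(H(-4) - 8) = (-57 + 71)*(1/(12 - 4) - 8) = 14*(1/8 - 8) = 14*(⅛ - 8) = 14*(-63/8) = -441/4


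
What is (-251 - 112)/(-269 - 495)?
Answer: 363/764 ≈ 0.47513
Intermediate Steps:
(-251 - 112)/(-269 - 495) = -363/(-764) = -363*(-1/764) = 363/764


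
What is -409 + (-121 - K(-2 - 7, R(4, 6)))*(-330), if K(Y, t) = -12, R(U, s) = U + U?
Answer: 35561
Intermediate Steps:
R(U, s) = 2*U
-409 + (-121 - K(-2 - 7, R(4, 6)))*(-330) = -409 + (-121 - 1*(-12))*(-330) = -409 + (-121 + 12)*(-330) = -409 - 109*(-330) = -409 + 35970 = 35561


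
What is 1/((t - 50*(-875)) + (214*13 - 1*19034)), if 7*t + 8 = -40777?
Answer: 7/151701 ≈ 4.6143e-5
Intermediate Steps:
t = -40785/7 (t = -8/7 + (1/7)*(-40777) = -8/7 - 40777/7 = -40785/7 ≈ -5826.4)
1/((t - 50*(-875)) + (214*13 - 1*19034)) = 1/((-40785/7 - 50*(-875)) + (214*13 - 1*19034)) = 1/((-40785/7 + 43750) + (2782 - 19034)) = 1/(265465/7 - 16252) = 1/(151701/7) = 7/151701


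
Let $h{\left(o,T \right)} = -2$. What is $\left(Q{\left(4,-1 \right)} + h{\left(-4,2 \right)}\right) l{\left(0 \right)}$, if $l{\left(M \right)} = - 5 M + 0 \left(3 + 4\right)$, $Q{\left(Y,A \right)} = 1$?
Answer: $0$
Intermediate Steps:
$l{\left(M \right)} = - 5 M$ ($l{\left(M \right)} = - 5 M + 0 \cdot 7 = - 5 M + 0 = - 5 M$)
$\left(Q{\left(4,-1 \right)} + h{\left(-4,2 \right)}\right) l{\left(0 \right)} = \left(1 - 2\right) \left(\left(-5\right) 0\right) = \left(-1\right) 0 = 0$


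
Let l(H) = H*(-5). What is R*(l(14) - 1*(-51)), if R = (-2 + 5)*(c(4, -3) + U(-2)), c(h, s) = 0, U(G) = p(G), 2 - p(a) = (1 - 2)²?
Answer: -57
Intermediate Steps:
p(a) = 1 (p(a) = 2 - (1 - 2)² = 2 - 1*(-1)² = 2 - 1*1 = 2 - 1 = 1)
U(G) = 1
l(H) = -5*H
R = 3 (R = (-2 + 5)*(0 + 1) = 3*1 = 3)
R*(l(14) - 1*(-51)) = 3*(-5*14 - 1*(-51)) = 3*(-70 + 51) = 3*(-19) = -57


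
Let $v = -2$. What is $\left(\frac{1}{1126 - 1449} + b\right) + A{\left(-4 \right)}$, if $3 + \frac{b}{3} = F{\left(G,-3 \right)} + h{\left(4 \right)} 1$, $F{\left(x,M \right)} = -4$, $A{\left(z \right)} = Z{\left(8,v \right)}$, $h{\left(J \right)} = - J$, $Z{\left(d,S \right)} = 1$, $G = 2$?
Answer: $- \frac{10337}{323} \approx -32.003$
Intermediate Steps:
$A{\left(z \right)} = 1$
$b = -33$ ($b = -9 + 3 \left(-4 + \left(-1\right) 4 \cdot 1\right) = -9 + 3 \left(-4 - 4\right) = -9 + 3 \left(-8\right) = -9 - 24 = -33$)
$\left(\frac{1}{1126 - 1449} + b\right) + A{\left(-4 \right)} = \left(\frac{1}{1126 - 1449} - 33\right) + 1 = \left(\frac{1}{-323} - 33\right) + 1 = \left(- \frac{1}{323} - 33\right) + 1 = - \frac{10660}{323} + 1 = - \frac{10337}{323}$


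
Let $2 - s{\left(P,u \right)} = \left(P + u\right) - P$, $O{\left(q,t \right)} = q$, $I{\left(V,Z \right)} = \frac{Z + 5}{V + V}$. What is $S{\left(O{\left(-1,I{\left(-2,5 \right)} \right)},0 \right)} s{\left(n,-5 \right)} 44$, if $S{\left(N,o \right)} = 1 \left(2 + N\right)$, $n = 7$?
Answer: $308$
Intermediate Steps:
$I{\left(V,Z \right)} = \frac{5 + Z}{2 V}$
$S{\left(N,o \right)} = 2 + N$
$s{\left(P,u \right)} = 2 - u$ ($s{\left(P,u \right)} = 2 - \left(\left(P + u\right) - P\right) = 2 - u$)
$S{\left(O{\left(-1,I{\left(-2,5 \right)} \right)},0 \right)} s{\left(n,-5 \right)} 44 = \left(2 - 1\right) \left(2 - -5\right) 44 = 1 \left(2 + 5\right) 44 = 1 \cdot 7 \cdot 44 = 7 \cdot 44 = 308$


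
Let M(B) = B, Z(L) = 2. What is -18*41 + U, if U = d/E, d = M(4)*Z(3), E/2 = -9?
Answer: -6646/9 ≈ -738.44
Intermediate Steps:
E = -18 (E = 2*(-9) = -18)
d = 8 (d = 4*2 = 8)
U = -4/9 (U = 8/(-18) = 8*(-1/18) = -4/9 ≈ -0.44444)
-18*41 + U = -18*41 - 4/9 = -738 - 4/9 = -6646/9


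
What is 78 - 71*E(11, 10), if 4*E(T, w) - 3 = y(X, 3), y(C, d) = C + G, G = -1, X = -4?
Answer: 227/2 ≈ 113.50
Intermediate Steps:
y(C, d) = -1 + C (y(C, d) = C - 1 = -1 + C)
E(T, w) = -1/2 (E(T, w) = 3/4 + (-1 - 4)/4 = 3/4 + (1/4)*(-5) = 3/4 - 5/4 = -1/2)
78 - 71*E(11, 10) = 78 - 71*(-1/2) = 78 + 71/2 = 227/2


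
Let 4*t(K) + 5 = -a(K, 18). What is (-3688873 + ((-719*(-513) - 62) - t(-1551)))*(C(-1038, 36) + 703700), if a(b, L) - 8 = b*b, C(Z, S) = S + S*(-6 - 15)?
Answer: -1911180829810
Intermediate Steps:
C(Z, S) = -20*S (C(Z, S) = S + S*(-21) = S - 21*S = -20*S)
a(b, L) = 8 + b² (a(b, L) = 8 + b*b = 8 + b²)
t(K) = -13/4 - K²/4 (t(K) = -5/4 + (-(8 + K²))/4 = -5/4 + (-8 - K²)/4 = -5/4 + (-2 - K²/4) = -13/4 - K²/4)
(-3688873 + ((-719*(-513) - 62) - t(-1551)))*(C(-1038, 36) + 703700) = (-3688873 + ((-719*(-513) - 62) - (-13/4 - ¼*(-1551)²)))*(-20*36 + 703700) = (-3688873 + ((368847 - 62) - (-13/4 - ¼*2405601)))*(-720 + 703700) = (-3688873 + (368785 - (-13/4 - 2405601/4)))*702980 = (-3688873 + (368785 - 1*(-1202807/2)))*702980 = (-3688873 + (368785 + 1202807/2))*702980 = (-3688873 + 1940377/2)*702980 = -5437369/2*702980 = -1911180829810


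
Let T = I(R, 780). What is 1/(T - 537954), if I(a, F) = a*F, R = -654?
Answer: -1/1048074 ≈ -9.5413e-7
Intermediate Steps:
I(a, F) = F*a
T = -510120 (T = 780*(-654) = -510120)
1/(T - 537954) = 1/(-510120 - 537954) = 1/(-1048074) = -1/1048074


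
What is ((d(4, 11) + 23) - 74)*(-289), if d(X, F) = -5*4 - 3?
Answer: 21386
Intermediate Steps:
d(X, F) = -23 (d(X, F) = -20 - 3 = -23)
((d(4, 11) + 23) - 74)*(-289) = ((-23 + 23) - 74)*(-289) = (0 - 74)*(-289) = -74*(-289) = 21386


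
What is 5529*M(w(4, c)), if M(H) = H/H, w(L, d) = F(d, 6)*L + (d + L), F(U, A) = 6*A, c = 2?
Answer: 5529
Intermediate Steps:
w(L, d) = d + 37*L (w(L, d) = (6*6)*L + (d + L) = 36*L + (L + d) = d + 37*L)
M(H) = 1
5529*M(w(4, c)) = 5529*1 = 5529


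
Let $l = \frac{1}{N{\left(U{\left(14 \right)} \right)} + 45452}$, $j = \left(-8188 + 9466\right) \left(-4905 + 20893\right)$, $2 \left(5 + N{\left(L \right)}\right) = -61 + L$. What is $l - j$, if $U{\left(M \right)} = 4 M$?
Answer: $- \frac{1857104398294}{90889} \approx -2.0433 \cdot 10^{7}$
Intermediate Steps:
$N{\left(L \right)} = - \frac{71}{2} + \frac{L}{2}$ ($N{\left(L \right)} = -5 + \frac{-61 + L}{2} = -5 + \left(- \frac{61}{2} + \frac{L}{2}\right) = - \frac{71}{2} + \frac{L}{2}$)
$j = 20432664$ ($j = 1278 \cdot 15988 = 20432664$)
$l = \frac{2}{90889}$ ($l = \frac{1}{\left(- \frac{71}{2} + \frac{4 \cdot 14}{2}\right) + 45452} = \frac{1}{\left(- \frac{71}{2} + \frac{1}{2} \cdot 56\right) + 45452} = \frac{1}{\left(- \frac{71}{2} + 28\right) + 45452} = \frac{1}{- \frac{15}{2} + 45452} = \frac{1}{\frac{90889}{2}} = \frac{2}{90889} \approx 2.2005 \cdot 10^{-5}$)
$l - j = \frac{2}{90889} - 20432664 = - \frac{1857104398294}{90889}$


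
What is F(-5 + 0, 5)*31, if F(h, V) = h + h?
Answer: -310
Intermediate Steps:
F(h, V) = 2*h
F(-5 + 0, 5)*31 = (2*(-5 + 0))*31 = (2*(-5))*31 = -10*31 = -310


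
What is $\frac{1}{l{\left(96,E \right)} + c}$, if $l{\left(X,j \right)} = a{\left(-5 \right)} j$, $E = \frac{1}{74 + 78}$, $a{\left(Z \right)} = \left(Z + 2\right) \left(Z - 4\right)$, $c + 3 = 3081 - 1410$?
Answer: $\frac{152}{253563} \approx 0.00059946$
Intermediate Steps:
$c = 1668$ ($c = -3 + \left(3081 - 1410\right) = -3 + 1671 = 1668$)
$a{\left(Z \right)} = \left(-4 + Z\right) \left(2 + Z\right)$ ($a{\left(Z \right)} = \left(2 + Z\right) \left(-4 + Z\right) = \left(-4 + Z\right) \left(2 + Z\right)$)
$E = \frac{1}{152} \approx 0.0065789$
$l{\left(X,j \right)} = 27 j$ ($l{\left(X,j \right)} = \left(-8 + \left(-5\right)^{2} - -10\right) j = \left(-8 + 25 + 10\right) j = 27 j$)
$\frac{1}{l{\left(96,E \right)} + c} = \frac{1}{27 \cdot \frac{1}{152} + 1668} = \frac{1}{\frac{27}{152} + 1668} = \frac{1}{\frac{253563}{152}} = \frac{152}{253563}$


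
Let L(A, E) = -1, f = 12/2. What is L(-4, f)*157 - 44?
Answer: -201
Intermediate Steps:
f = 6 (f = 12*(½) = 6)
L(-4, f)*157 - 44 = -1*157 - 44 = -157 - 44 = -201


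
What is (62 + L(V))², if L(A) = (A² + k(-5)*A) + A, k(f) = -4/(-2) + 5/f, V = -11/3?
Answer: 375769/81 ≈ 4639.1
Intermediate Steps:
V = -11/3 (V = -11*⅓ = -11/3 ≈ -3.6667)
k(f) = 2 + 5/f (k(f) = -4*(-½) + 5/f = 2 + 5/f)
L(A) = A² + 2*A (L(A) = (A² + (2 + 5/(-5))*A) + A = (A² + (2 + 5*(-⅕))*A) + A = (A² + (2 - 1)*A) + A = (A² + 1*A) + A = (A² + A) + A = (A + A²) + A = A² + 2*A)
(62 + L(V))² = (62 - 11*(2 - 11/3)/3)² = (62 - 11/3*(-5/3))² = (62 + 55/9)² = (613/9)² = 375769/81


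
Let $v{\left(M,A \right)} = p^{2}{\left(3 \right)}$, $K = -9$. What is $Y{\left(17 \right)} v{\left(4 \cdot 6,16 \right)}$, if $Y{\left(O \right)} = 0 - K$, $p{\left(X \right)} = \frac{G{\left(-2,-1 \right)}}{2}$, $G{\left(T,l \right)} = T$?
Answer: $9$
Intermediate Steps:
$p{\left(X \right)} = -1$ ($p{\left(X \right)} = - \frac{2}{2} = \left(-2\right) \frac{1}{2} = -1$)
$v{\left(M,A \right)} = 1$ ($v{\left(M,A \right)} = \left(-1\right)^{2} = 1$)
$Y{\left(O \right)} = 9$ ($Y{\left(O \right)} = 0 - -9 = 0 + 9 = 9$)
$Y{\left(17 \right)} v{\left(4 \cdot 6,16 \right)} = 9 \cdot 1 = 9$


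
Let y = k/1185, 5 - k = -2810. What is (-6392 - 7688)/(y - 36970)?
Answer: 3336960/8761327 ≈ 0.38087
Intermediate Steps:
k = 2815 (k = 5 - 1*(-2810) = 5 + 2810 = 2815)
y = 563/237 (y = 2815/1185 = 2815*(1/1185) = 563/237 ≈ 2.3755)
(-6392 - 7688)/(y - 36970) = (-6392 - 7688)/(563/237 - 36970) = -14080/(-8761327/237) = -14080*(-237/8761327) = 3336960/8761327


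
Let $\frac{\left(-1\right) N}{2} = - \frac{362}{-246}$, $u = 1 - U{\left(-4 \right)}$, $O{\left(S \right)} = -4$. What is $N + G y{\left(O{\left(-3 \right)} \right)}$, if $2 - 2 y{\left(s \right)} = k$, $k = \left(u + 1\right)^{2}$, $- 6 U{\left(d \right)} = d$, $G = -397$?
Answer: $- \frac{17363}{369} \approx -47.054$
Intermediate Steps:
$U{\left(d \right)} = - \frac{d}{6}$
$u = \frac{1}{3}$ ($u = 1 - \left(- \frac{1}{6}\right) \left(-4\right) = 1 - \frac{2}{3} = \frac{1}{3} \approx 0.33333$)
$N = - \frac{362}{123}$ ($N = - 2 \left(- \frac{362}{-246}\right) = - 2 \left(\left(-362\right) \left(- \frac{1}{246}\right)\right) = \left(-2\right) \frac{181}{123} = - \frac{362}{123} \approx -2.9431$)
$k = \frac{16}{9}$ ($k = \left(\frac{1}{3} + 1\right)^{2} = \left(\frac{4}{3}\right)^{2} = \frac{16}{9} \approx 1.7778$)
$y{\left(s \right)} = \frac{1}{9}$ ($y{\left(s \right)} = 1 - \frac{8}{9} = \frac{1}{9}$)
$N + G y{\left(O{\left(-3 \right)} \right)} = - \frac{362}{123} - \frac{397}{9} = - \frac{17363}{369}$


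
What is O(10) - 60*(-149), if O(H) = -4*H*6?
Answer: 8700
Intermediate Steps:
O(H) = -24*H
O(10) - 60*(-149) = -24*10 - 60*(-149) = -240 + 8940 = 8700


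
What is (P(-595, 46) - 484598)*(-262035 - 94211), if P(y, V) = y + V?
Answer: 172831678162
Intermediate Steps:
P(y, V) = V + y
(P(-595, 46) - 484598)*(-262035 - 94211) = ((46 - 595) - 484598)*(-262035 - 94211) = (-549 - 484598)*(-356246) = -485147*(-356246) = 172831678162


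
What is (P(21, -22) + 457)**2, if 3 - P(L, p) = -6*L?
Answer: 343396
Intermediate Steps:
P(L, p) = 3 + 6*L (P(L, p) = 3 - (-6)*L = 3 + 6*L)
(P(21, -22) + 457)**2 = ((3 + 6*21) + 457)**2 = ((3 + 126) + 457)**2 = (129 + 457)**2 = 586**2 = 343396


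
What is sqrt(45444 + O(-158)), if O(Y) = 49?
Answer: sqrt(45493) ≈ 213.29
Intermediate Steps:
sqrt(45444 + O(-158)) = sqrt(45444 + 49) = sqrt(45493)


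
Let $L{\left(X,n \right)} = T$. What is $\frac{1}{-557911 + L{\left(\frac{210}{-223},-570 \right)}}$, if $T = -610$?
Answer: $- \frac{1}{558521} \approx -1.7904 \cdot 10^{-6}$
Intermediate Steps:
$L{\left(X,n \right)} = -610$
$\frac{1}{-557911 + L{\left(\frac{210}{-223},-570 \right)}} = \frac{1}{-557911 - 610} = \frac{1}{-558521} = - \frac{1}{558521}$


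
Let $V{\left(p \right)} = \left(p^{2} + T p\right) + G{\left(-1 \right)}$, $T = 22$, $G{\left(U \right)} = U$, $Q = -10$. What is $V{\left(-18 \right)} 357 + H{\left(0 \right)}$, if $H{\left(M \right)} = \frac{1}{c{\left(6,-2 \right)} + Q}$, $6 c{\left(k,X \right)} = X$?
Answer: $- \frac{807894}{31} \approx -26061.0$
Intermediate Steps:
$c{\left(k,X \right)} = \frac{X}{6}$
$V{\left(p \right)} = -1 + p^{2} + 22 p$ ($V{\left(p \right)} = \left(p^{2} + 22 p\right) - 1 = -1 + p^{2} + 22 p$)
$H{\left(M \right)} = - \frac{3}{31}$ ($H{\left(M \right)} = \frac{1}{\frac{1}{6} \left(-2\right) - 10} = \frac{1}{- \frac{1}{3} - 10} = \frac{1}{- \frac{31}{3}} = - \frac{3}{31}$)
$V{\left(-18 \right)} 357 + H{\left(0 \right)} = \left(-1 + \left(-18\right)^{2} + 22 \left(-18\right)\right) 357 - \frac{3}{31} = \left(-1 + 324 - 396\right) 357 - \frac{3}{31} = \left(-73\right) 357 - \frac{3}{31} = -26061 - \frac{3}{31} = - \frac{807894}{31}$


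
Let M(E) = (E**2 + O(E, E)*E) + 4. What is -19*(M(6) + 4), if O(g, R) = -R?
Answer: -152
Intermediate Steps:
M(E) = 4 (M(E) = (E**2 + (-E)*E) + 4 = (E**2 - E**2) + 4 = 0 + 4 = 4)
-19*(M(6) + 4) = -19*(4 + 4) = -19*8 = -152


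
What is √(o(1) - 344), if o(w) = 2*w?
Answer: 3*I*√38 ≈ 18.493*I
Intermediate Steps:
√(o(1) - 344) = √(2*1 - 344) = √(2 - 344) = √(-342) = 3*I*√38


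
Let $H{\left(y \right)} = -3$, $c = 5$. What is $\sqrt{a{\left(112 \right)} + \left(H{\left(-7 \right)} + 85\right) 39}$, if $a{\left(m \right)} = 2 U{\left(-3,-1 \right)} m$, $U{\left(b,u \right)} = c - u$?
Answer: $\sqrt{4542} \approx 67.394$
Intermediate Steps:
$U{\left(b,u \right)} = 5 - u$
$a{\left(m \right)} = 12 m$ ($a{\left(m \right)} = 2 \left(5 - -1\right) m = 2 \left(5 + 1\right) m = 2 \cdot 6 m = 12 m$)
$\sqrt{a{\left(112 \right)} + \left(H{\left(-7 \right)} + 85\right) 39} = \sqrt{12 \cdot 112 + \left(-3 + 85\right) 39} = \sqrt{1344 + 82 \cdot 39} = \sqrt{1344 + 3198} = \sqrt{4542}$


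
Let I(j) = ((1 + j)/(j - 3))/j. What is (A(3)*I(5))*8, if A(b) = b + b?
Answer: 144/5 ≈ 28.800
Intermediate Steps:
A(b) = 2*b
I(j) = (1 + j)/(j*(-3 + j)) (I(j) = ((1 + j)/(-3 + j))/j = (1 + j)/(j*(-3 + j)))
(A(3)*I(5))*8 = ((2*3)*((1 + 5)/(5*(-3 + 5))))*8 = (6*((1/5)*6/2))*8 = (6*((1/5)*(1/2)*6))*8 = (6*(3/5))*8 = (18/5)*8 = 144/5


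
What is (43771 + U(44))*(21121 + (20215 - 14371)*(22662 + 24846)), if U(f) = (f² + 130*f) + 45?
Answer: 14291606039056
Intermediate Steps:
U(f) = 45 + f² + 130*f
(43771 + U(44))*(21121 + (20215 - 14371)*(22662 + 24846)) = (43771 + (45 + 44² + 130*44))*(21121 + (20215 - 14371)*(22662 + 24846)) = (43771 + (45 + 1936 + 5720))*(21121 + 5844*47508) = (43771 + 7701)*(21121 + 277636752) = 51472*277657873 = 14291606039056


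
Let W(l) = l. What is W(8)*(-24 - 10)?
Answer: -272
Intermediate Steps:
W(8)*(-24 - 10) = 8*(-24 - 10) = 8*(-34) = -272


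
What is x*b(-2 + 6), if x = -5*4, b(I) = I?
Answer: -80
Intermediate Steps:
x = -20
x*b(-2 + 6) = -20*(-2 + 6) = -20*4 = -80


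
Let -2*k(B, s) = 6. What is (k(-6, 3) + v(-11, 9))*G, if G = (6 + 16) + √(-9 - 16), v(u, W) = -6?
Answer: -198 - 45*I ≈ -198.0 - 45.0*I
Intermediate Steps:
G = 22 + 5*I (G = 22 + √(-25) = 22 + 5*I ≈ 22.0 + 5.0*I)
k(B, s) = -3 (k(B, s) = -½*6 = -3)
(k(-6, 3) + v(-11, 9))*G = (-3 - 6)*(22 + 5*I) = -9*(22 + 5*I) = -198 - 45*I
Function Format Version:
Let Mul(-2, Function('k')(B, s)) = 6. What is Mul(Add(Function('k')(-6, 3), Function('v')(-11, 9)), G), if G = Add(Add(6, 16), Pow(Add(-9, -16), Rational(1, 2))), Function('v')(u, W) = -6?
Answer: Add(-198, Mul(-45, I)) ≈ Add(-198.00, Mul(-45.000, I))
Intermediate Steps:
G = Add(22, Mul(5, I)) (G = Add(22, Pow(-25, Rational(1, 2))) = Add(22, Mul(5, I)) ≈ Add(22.000, Mul(5.0000, I)))
Function('k')(B, s) = -3 (Function('k')(B, s) = Mul(Rational(-1, 2), 6) = -3)
Mul(Add(Function('k')(-6, 3), Function('v')(-11, 9)), G) = Mul(Add(-3, -6), Add(22, Mul(5, I))) = Mul(-9, Add(22, Mul(5, I))) = Add(-198, Mul(-45, I))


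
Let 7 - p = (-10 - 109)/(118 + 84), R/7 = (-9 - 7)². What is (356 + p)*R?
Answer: 65806720/101 ≈ 6.5155e+5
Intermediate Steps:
R = 1792 (R = 7*(-9 - 7)² = 7*(-16)² = 7*256 = 1792)
p = 1533/202 (p = 7 - (-10 - 109)/(118 + 84) = 7 - (-119)/202 = 7 - 1*(-119/202) = 7 + 119/202 = 1533/202 ≈ 7.5891)
(356 + p)*R = (356 + 1533/202)*1792 = (73445/202)*1792 = 65806720/101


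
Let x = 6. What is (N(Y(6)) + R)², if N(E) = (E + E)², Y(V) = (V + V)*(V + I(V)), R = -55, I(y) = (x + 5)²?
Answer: 86308726482001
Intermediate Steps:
I(y) = 121 (I(y) = (6 + 5)² = 11² = 121)
Y(V) = 2*V*(121 + V) (Y(V) = (V + V)*(V + 121) = (2*V)*(121 + V) = 2*V*(121 + V))
N(E) = 4*E² (N(E) = (2*E)² = 4*E²)
(N(Y(6)) + R)² = (4*(2*6*(121 + 6))² - 55)² = (4*(2*6*127)² - 55)² = (4*1524² - 55)² = (4*2322576 - 55)² = (9290304 - 55)² = 9290249² = 86308726482001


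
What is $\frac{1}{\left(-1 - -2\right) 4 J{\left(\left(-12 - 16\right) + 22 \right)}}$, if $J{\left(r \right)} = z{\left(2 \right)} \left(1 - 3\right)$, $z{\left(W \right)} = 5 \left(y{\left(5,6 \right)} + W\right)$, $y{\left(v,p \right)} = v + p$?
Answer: $- \frac{1}{520} \approx -0.0019231$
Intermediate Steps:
$y{\left(v,p \right)} = p + v$
$z{\left(W \right)} = 55 + 5 W$ ($z{\left(W \right)} = 5 \left(\left(6 + 5\right) + W\right) = 5 \left(11 + W\right) = 55 + 5 W$)
$J{\left(r \right)} = -130$ ($J{\left(r \right)} = \left(55 + 5 \cdot 2\right) \left(1 - 3\right) = \left(55 + 10\right) \left(1 - 3\right) = 65 \left(-2\right) = -130$)
$\frac{1}{\left(-1 - -2\right) 4 J{\left(\left(-12 - 16\right) + 22 \right)}} = \frac{1}{\left(-1 - -2\right) 4 \left(-130\right)} = \frac{1}{\left(-1 + 2\right) 4 \left(-130\right)} = \frac{1}{1 \cdot 4 \left(-130\right)} = \frac{1}{4 \left(-130\right)} = \frac{1}{-520} = - \frac{1}{520}$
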